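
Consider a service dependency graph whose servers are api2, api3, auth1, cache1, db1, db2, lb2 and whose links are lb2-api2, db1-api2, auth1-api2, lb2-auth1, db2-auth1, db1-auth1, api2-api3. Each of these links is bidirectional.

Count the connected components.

From api2: component {api2, api3, auth1, db1, db2, lb2}.
From cache1: component {cache1}.
That's 2 components.

2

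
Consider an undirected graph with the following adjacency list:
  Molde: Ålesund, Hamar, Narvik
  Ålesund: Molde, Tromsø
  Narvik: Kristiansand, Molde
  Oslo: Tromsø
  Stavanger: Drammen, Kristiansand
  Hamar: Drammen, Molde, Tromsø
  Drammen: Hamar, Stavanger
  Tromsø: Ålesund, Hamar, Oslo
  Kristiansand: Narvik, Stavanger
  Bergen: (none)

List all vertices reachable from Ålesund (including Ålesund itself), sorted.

Start at Ålesund.
Its neighbours: Molde, Tromsø.
Then their neighbours: Hamar, Narvik, Oslo.
Then next layer: Drammen, Kristiansand.
Then next layer: Stavanger.
Nothing further is reachable.

Ålesund, Drammen, Hamar, Kristiansand, Molde, Narvik, Oslo, Stavanger, Tromsø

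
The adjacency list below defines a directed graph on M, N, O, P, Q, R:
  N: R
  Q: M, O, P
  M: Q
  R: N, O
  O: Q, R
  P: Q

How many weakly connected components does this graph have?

1

From M: component {M, N, O, P, Q, R}.
That's 1 component.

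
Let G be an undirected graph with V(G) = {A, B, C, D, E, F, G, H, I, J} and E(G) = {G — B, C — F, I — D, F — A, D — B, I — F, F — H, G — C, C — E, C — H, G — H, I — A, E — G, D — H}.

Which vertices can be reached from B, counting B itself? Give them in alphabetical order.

A, B, C, D, E, F, G, H, I

Start at B.
Its neighbours: D, G.
Then their neighbours: C, E, H, I.
Then next layer: A, F.
Nothing further is reachable.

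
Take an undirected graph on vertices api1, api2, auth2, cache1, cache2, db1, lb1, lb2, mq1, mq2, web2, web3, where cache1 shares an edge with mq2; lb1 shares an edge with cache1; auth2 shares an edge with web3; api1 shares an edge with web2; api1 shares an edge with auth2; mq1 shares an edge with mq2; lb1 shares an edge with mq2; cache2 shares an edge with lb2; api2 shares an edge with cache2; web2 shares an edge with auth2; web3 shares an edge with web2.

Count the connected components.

From api1: component {api1, auth2, web2, web3}.
From api2: component {api2, cache2, lb2}.
From cache1: component {cache1, lb1, mq1, mq2}.
From db1: component {db1}.
That's 4 components.

4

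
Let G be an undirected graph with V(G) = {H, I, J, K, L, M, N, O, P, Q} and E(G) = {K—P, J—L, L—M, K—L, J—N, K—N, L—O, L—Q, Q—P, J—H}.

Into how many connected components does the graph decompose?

2

From H: component {H, J, K, L, M, N, O, P, Q}.
From I: component {I}.
That's 2 components.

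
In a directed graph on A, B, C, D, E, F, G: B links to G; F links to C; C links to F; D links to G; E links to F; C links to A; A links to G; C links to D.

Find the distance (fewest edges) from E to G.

Distance 0: E.
Distance 1: F.
Distance 2: C.
Distance 3: A, D.
Distance 4: G — contains G.

4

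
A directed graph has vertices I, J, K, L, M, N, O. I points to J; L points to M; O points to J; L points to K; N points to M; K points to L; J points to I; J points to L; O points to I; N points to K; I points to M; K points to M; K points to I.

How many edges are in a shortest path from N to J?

3

Distance 0: N.
Distance 1: K, M.
Distance 2: I, L.
Distance 3: J — contains J.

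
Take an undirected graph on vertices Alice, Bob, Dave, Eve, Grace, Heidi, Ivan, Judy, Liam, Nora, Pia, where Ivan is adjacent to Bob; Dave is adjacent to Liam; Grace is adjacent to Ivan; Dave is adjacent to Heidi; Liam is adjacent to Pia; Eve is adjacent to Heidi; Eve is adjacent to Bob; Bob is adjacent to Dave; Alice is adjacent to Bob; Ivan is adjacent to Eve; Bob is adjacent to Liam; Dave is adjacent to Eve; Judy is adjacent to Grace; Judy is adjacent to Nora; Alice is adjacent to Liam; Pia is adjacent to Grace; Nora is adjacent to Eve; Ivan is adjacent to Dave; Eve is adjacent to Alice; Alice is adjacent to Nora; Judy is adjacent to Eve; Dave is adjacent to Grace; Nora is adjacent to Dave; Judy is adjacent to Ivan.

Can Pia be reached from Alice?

Yes

Explore from Alice.
Distance 1: reach Bob, Eve, Liam, Nora.
Distance 2: reach Dave, Heidi, Ivan, Judy, Pia.
Found Pia.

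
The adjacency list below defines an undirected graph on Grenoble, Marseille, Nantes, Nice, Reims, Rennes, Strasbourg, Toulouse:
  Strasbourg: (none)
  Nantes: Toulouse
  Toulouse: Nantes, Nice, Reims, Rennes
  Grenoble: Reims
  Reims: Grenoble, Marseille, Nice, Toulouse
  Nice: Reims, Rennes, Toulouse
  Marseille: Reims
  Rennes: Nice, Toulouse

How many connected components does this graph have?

2

From Grenoble: component {Grenoble, Marseille, Nantes, Nice, Reims, Rennes, Toulouse}.
From Strasbourg: component {Strasbourg}.
That's 2 components.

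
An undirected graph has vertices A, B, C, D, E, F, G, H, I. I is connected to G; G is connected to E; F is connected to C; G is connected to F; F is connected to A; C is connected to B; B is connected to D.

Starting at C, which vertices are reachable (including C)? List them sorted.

Start at C.
Its neighbours: B, F.
Then their neighbours: A, D, G.
Then next layer: E, I.
Nothing further is reachable.

A, B, C, D, E, F, G, I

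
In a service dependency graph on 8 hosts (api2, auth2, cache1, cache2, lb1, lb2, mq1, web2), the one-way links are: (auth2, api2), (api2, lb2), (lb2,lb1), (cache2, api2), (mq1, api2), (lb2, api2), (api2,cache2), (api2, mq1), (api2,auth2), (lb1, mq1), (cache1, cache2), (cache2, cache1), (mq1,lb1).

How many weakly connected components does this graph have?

2

From api2: component {api2, auth2, cache1, cache2, lb1, lb2, mq1}.
From web2: component {web2}.
That's 2 components.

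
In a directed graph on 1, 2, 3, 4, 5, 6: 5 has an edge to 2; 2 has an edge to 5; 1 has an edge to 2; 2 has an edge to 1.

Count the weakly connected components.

From 1: component {1, 2, 5}.
From 3: component {3}.
From 4: component {4}.
From 6: component {6}.
That's 4 components.

4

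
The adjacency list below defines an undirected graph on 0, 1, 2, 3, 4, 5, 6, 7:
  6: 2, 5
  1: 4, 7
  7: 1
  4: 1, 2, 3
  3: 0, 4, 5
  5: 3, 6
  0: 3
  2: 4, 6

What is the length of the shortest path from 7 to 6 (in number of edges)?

4

Distance 0: 7.
Distance 1: 1.
Distance 2: 4.
Distance 3: 2, 3.
Distance 4: 0, 5, 6 — contains 6.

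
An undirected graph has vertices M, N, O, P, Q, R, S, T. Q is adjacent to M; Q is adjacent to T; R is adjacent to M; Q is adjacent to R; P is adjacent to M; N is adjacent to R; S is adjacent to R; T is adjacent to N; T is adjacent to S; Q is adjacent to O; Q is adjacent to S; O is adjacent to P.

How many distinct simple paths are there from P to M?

7

P–M
P–O–Q–M
P–O–Q–R–M
P–O–Q–S–R–M
P–O–Q–S–T–N–R–M
P–O–Q–T–N–R–M
P–O–Q–T–S–R–M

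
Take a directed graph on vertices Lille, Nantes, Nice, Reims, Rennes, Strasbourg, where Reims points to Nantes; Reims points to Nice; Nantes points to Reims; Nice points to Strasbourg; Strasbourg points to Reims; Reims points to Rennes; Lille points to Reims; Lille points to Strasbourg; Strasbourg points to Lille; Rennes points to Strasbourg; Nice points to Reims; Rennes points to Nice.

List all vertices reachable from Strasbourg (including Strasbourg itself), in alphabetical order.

Start at Strasbourg.
Its neighbours: Lille, Reims.
Then their neighbours: Nantes, Nice, Rennes.
Every vertex is now reached.

Lille, Nantes, Nice, Reims, Rennes, Strasbourg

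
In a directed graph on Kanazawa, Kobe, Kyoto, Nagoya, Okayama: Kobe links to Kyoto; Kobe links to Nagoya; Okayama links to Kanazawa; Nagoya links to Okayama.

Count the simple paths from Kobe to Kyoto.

1

Kobe→Kyoto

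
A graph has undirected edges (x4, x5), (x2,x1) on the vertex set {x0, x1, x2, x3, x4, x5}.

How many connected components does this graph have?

4

From x0: component {x0}.
From x1: component {x1, x2}.
From x3: component {x3}.
From x4: component {x4, x5}.
That's 4 components.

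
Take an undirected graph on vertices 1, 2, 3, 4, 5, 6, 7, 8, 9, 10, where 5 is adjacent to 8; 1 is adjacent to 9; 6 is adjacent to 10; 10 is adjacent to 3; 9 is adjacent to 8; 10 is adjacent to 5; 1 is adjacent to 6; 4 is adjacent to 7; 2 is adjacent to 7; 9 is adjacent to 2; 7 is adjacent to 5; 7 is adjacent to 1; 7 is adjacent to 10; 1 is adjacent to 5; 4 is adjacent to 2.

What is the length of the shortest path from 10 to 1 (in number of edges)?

2

Distance 0: 10.
Distance 1: 3, 5, 6, 7.
Distance 2: 1, 2, 4, 8 — contains 1.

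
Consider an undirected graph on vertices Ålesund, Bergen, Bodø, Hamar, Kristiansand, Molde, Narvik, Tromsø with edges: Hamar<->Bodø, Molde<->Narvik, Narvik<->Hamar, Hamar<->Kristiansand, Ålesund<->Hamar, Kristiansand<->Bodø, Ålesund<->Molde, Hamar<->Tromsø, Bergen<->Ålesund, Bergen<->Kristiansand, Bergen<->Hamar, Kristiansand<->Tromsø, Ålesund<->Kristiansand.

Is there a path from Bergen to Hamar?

Explore from Bergen.
Distance 1: reach Ålesund, Hamar, Kristiansand.
Found Hamar.

Yes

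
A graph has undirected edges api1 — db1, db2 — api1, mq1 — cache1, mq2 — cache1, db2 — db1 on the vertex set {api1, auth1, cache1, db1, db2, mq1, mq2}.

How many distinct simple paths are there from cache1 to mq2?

cache1–mq2

1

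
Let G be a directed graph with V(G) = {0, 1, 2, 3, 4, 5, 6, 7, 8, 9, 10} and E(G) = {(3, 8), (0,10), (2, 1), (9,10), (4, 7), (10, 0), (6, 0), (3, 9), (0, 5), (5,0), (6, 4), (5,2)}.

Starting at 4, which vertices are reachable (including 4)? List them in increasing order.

Start at 4.
Its neighbours: 7.
Nothing further is reachable.

4, 7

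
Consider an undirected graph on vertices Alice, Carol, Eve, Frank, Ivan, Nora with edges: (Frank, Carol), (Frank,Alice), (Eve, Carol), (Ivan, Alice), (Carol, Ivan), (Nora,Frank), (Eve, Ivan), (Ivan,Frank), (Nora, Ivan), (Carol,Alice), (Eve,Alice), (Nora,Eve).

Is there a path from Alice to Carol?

Explore from Alice.
Distance 1: reach Carol, Eve, Frank, Ivan.
Found Carol.

Yes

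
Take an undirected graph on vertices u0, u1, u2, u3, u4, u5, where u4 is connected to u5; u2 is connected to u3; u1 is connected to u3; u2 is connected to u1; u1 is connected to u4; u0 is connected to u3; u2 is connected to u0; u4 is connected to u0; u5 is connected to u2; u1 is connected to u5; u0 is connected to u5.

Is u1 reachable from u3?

Yes

Explore from u3.
Distance 1: reach u0, u1, u2.
Found u1.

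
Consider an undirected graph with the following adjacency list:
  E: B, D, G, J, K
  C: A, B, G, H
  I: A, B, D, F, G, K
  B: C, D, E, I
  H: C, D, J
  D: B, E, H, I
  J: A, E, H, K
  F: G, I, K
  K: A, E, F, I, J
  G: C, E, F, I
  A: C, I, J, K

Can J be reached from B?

Yes

Explore from B.
Distance 1: reach C, D, E, I.
Distance 2: reach A, F, G, H, J, K.
Found J.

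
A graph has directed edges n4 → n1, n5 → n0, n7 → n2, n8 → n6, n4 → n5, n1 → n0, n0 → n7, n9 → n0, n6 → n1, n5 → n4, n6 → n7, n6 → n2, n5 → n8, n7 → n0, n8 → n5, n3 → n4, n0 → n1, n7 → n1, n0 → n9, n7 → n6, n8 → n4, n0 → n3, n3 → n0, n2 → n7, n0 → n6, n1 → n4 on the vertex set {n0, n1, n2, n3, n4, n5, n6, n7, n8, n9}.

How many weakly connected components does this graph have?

From n0: component {n0, n1, n2, n3, n4, n5, n6, n7, n8, n9}.
That's 1 component.

1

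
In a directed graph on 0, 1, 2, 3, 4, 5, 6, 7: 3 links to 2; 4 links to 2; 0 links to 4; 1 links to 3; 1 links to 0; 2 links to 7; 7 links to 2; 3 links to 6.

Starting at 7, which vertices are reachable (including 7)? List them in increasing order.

Start at 7.
Its neighbours: 2.
Nothing further is reachable.

2, 7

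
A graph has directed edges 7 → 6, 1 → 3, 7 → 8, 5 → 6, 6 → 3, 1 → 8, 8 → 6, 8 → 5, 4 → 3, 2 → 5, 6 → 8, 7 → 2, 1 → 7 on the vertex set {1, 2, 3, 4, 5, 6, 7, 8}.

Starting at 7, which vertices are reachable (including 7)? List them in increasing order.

Start at 7.
Its neighbours: 2, 6, 8.
Then their neighbours: 3, 5.
Nothing further is reachable.

2, 3, 5, 6, 7, 8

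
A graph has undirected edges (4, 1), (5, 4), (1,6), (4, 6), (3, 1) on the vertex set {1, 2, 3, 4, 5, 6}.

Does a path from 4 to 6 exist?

Explore from 4.
Distance 1: reach 1, 5, 6.
Found 6.

Yes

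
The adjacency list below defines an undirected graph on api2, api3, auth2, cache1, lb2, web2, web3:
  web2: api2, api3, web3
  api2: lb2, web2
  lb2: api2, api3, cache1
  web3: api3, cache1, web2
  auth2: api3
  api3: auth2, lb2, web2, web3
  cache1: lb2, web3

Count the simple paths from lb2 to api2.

lb2–api2
lb2–api3–web2–api2
lb2–api3–web3–web2–api2
lb2–cache1–web3–api3–web2–api2
lb2–cache1–web3–web2–api2

5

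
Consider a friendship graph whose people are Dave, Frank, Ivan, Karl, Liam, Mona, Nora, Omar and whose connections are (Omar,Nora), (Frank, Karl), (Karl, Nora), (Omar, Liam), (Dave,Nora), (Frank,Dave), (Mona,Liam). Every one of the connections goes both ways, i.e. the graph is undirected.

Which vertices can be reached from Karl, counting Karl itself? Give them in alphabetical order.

Start at Karl.
Its neighbours: Frank, Nora.
Then their neighbours: Dave, Omar.
Then next layer: Liam.
Then next layer: Mona.
Nothing further is reachable.

Dave, Frank, Karl, Liam, Mona, Nora, Omar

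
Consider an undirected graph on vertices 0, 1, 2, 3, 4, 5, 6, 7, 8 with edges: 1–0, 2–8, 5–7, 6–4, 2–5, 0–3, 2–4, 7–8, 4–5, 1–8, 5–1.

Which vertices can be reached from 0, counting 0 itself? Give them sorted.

Start at 0.
Its neighbours: 1, 3.
Then their neighbours: 5, 8.
Then next layer: 2, 4, 7.
Then next layer: 6.
Every vertex is now reached.

0, 1, 2, 3, 4, 5, 6, 7, 8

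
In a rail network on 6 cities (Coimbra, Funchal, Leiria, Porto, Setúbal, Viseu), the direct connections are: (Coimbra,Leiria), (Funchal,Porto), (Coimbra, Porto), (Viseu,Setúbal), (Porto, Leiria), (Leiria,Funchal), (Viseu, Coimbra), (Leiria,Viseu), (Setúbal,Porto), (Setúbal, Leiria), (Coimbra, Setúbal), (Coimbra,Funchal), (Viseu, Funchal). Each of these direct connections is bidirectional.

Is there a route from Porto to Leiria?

Yes

Explore from Porto.
Distance 1: reach Coimbra, Funchal, Leiria, Setúbal.
Found Leiria.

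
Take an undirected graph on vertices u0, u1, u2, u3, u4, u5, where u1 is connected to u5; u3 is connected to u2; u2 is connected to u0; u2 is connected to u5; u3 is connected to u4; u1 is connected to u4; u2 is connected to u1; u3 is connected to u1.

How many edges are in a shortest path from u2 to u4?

Distance 0: u2.
Distance 1: u0, u1, u3, u5.
Distance 2: u4 — contains u4.

2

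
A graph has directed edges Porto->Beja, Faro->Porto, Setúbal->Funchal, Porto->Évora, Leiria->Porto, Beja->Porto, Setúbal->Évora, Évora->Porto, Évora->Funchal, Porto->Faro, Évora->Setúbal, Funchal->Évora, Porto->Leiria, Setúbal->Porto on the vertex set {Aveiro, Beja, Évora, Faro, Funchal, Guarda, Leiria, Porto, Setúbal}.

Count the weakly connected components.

3

From Aveiro: component {Aveiro}.
From Beja: component {Beja, Évora, Faro, Funchal, Leiria, Porto, Setúbal}.
From Guarda: component {Guarda}.
That's 3 components.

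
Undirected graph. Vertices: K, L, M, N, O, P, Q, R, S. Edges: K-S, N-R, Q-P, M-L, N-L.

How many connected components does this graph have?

From K: component {K, S}.
From L: component {L, M, N, R}.
From O: component {O}.
From P: component {P, Q}.
That's 4 components.

4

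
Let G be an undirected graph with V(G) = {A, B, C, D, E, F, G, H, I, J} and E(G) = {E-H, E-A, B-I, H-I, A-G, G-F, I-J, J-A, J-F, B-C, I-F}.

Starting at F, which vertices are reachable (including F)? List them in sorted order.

A, B, C, E, F, G, H, I, J

Start at F.
Its neighbours: G, I, J.
Then their neighbours: A, B, H.
Then next layer: C, E.
Nothing further is reachable.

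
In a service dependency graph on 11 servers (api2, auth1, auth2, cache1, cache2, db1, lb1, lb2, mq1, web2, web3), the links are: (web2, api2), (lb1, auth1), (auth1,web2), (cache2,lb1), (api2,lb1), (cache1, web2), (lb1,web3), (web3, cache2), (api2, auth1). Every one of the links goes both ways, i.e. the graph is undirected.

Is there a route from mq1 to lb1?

No

mq1 has no edges, so nothing is reachable from it.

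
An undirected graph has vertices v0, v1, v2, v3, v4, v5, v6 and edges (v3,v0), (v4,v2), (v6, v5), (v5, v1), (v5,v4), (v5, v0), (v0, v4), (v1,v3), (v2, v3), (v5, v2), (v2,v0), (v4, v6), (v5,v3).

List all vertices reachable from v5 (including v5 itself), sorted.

Start at v5.
Its neighbours: v0, v1, v2, v3, v4, v6.
Every vertex is now reached.

v0, v1, v2, v3, v4, v5, v6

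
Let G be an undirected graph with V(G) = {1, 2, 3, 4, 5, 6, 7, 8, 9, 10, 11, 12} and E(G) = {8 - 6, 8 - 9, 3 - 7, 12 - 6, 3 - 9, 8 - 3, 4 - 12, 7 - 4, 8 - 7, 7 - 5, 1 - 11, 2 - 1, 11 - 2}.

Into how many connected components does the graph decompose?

From 1: component {1, 2, 11}.
From 3: component {3, 4, 5, 6, 7, 8, 9, 12}.
From 10: component {10}.
That's 3 components.

3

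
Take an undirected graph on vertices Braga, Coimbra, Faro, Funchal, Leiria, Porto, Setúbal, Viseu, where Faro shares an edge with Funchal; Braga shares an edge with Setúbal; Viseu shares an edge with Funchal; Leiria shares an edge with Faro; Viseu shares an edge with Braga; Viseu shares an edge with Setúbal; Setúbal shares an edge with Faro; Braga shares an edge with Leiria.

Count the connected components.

3

From Braga: component {Braga, Faro, Funchal, Leiria, Setúbal, Viseu}.
From Coimbra: component {Coimbra}.
From Porto: component {Porto}.
That's 3 components.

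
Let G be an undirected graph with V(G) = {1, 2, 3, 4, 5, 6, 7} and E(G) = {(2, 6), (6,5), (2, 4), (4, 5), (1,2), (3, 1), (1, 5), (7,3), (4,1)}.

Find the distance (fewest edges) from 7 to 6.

4

Distance 0: 7.
Distance 1: 3.
Distance 2: 1.
Distance 3: 2, 4, 5.
Distance 4: 6 — contains 6.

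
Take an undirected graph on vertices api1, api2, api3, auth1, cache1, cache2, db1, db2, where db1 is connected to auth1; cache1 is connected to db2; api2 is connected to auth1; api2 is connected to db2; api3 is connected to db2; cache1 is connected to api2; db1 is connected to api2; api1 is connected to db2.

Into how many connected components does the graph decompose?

2

From api1: component {api1, api2, api3, auth1, cache1, db1, db2}.
From cache2: component {cache2}.
That's 2 components.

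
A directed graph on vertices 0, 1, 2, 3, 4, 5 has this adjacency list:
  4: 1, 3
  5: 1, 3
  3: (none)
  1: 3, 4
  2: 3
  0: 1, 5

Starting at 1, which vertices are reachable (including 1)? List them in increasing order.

1, 3, 4

Start at 1.
Its neighbours: 3, 4.
Nothing further is reachable.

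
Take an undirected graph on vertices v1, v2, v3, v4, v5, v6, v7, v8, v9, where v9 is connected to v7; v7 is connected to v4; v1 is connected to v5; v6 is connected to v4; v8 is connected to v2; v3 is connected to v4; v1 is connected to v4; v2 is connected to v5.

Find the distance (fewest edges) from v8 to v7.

Distance 0: v8.
Distance 1: v2.
Distance 2: v5.
Distance 3: v1.
Distance 4: v4.
Distance 5: v3, v6, v7 — contains v7.

5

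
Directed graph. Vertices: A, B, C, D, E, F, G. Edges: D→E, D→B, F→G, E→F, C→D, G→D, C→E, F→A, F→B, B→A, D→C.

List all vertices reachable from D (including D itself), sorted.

Start at D.
Its neighbours: B, C, E.
Then their neighbours: A, F.
Then next layer: G.
Every vertex is now reached.

A, B, C, D, E, F, G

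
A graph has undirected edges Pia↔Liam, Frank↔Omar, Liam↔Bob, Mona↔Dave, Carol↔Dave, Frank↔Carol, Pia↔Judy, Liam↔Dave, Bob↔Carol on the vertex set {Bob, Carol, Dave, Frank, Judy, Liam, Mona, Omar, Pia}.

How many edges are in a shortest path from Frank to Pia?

4

Distance 0: Frank.
Distance 1: Carol, Omar.
Distance 2: Bob, Dave.
Distance 3: Liam, Mona.
Distance 4: Pia — contains Pia.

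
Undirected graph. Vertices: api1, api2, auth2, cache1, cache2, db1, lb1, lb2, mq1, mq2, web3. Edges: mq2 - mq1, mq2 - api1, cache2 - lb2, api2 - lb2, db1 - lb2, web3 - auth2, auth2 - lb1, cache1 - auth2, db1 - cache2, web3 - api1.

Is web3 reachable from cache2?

No

Explore from cache2.
Distance 1: reach db1, lb2.
Distance 2: reach api2.
The search is exhausted without reaching web3; it lies in a different component.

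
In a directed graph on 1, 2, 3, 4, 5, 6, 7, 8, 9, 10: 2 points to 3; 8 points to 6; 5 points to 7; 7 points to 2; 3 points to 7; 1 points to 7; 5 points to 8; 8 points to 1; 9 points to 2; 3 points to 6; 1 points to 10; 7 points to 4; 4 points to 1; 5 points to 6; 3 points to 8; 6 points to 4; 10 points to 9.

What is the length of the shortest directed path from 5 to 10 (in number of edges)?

Distance 0: 5.
Distance 1: 6, 7, 8.
Distance 2: 1, 2, 4.
Distance 3: 3, 10 — contains 10.

3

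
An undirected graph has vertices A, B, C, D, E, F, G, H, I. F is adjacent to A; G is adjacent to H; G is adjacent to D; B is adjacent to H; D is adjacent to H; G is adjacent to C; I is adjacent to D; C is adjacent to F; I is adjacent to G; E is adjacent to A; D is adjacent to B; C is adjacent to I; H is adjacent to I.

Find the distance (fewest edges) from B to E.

6

Distance 0: B.
Distance 1: D, H.
Distance 2: G, I.
Distance 3: C.
Distance 4: F.
Distance 5: A.
Distance 6: E — contains E.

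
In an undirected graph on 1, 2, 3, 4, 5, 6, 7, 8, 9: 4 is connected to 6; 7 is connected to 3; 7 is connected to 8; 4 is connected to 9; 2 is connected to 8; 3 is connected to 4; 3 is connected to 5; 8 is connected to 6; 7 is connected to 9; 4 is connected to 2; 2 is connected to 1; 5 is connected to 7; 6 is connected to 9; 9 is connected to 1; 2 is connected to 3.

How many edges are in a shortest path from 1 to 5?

Distance 0: 1.
Distance 1: 2, 9.
Distance 2: 3, 4, 6, 7, 8.
Distance 3: 5 — contains 5.

3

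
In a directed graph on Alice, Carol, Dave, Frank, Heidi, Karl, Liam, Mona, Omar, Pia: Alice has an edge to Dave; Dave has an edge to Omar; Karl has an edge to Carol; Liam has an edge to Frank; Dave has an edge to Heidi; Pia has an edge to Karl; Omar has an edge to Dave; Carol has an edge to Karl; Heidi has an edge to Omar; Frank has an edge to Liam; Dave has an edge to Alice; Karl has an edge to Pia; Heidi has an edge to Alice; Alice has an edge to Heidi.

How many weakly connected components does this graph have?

From Alice: component {Alice, Dave, Heidi, Omar}.
From Carol: component {Carol, Karl, Pia}.
From Frank: component {Frank, Liam}.
From Mona: component {Mona}.
That's 4 components.

4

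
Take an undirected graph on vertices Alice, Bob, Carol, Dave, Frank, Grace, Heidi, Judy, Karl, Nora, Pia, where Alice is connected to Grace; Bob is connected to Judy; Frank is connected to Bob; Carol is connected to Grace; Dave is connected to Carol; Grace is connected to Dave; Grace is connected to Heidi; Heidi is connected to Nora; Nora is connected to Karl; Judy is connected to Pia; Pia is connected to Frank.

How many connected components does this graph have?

2

From Alice: component {Alice, Carol, Dave, Grace, Heidi, Karl, Nora}.
From Bob: component {Bob, Frank, Judy, Pia}.
That's 2 components.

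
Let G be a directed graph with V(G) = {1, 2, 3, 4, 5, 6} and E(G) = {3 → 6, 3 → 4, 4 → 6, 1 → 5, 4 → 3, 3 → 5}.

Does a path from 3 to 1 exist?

No

Explore from 3.
Distance 1: reach 4, 5, 6.
The search from 3 is exhausted; no directed path reaches 1.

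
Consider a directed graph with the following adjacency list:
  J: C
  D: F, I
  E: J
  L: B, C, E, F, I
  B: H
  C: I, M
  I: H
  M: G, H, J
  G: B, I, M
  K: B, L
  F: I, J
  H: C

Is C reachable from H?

Yes

Explore from H.
Distance 1: reach C.
Found C.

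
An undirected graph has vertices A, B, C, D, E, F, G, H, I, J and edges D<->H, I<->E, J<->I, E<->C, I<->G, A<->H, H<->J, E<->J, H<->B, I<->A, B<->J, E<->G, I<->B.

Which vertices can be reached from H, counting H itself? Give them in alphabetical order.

A, B, C, D, E, G, H, I, J

Start at H.
Its neighbours: A, B, D, J.
Then their neighbours: E, I.
Then next layer: C, G.
Nothing further is reachable.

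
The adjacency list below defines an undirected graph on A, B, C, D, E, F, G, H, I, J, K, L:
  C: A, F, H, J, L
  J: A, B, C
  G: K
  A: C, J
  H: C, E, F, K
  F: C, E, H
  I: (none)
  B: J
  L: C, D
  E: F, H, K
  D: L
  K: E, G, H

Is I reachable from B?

Explore from B.
Distance 1: reach J.
Distance 2: reach A, C.
Distance 3: reach F, H, L.
Distance 4: reach D, E, K.
Distance 5: reach G.
The search is exhausted without reaching I; it lies in a different component.

No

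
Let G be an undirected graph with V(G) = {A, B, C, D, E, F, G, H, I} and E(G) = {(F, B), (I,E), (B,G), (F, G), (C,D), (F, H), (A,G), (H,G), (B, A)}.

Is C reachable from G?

No

Explore from G.
Distance 1: reach A, B, F, H.
The search is exhausted without reaching C; it lies in a different component.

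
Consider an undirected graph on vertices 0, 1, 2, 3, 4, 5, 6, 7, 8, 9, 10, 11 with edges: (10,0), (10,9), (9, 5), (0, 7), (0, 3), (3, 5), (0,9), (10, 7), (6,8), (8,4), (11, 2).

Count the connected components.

4

From 0: component {0, 3, 5, 7, 9, 10}.
From 1: component {1}.
From 2: component {2, 11}.
From 4: component {4, 6, 8}.
That's 4 components.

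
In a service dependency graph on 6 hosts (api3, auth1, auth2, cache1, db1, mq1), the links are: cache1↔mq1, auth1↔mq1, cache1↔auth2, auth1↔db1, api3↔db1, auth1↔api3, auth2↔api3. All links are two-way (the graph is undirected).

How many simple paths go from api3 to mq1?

3

api3–auth1–mq1
api3–auth2–cache1–mq1
api3–db1–auth1–mq1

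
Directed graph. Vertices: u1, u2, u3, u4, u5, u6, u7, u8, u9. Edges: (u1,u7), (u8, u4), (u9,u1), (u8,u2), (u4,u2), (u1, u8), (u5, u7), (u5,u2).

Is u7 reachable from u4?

Explore from u4.
Distance 1: reach u2.
The search from u4 is exhausted; no directed path reaches u7.

No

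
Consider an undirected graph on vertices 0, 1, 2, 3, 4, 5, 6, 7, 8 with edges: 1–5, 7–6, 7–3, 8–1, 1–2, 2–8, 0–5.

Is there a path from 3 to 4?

No

Explore from 3.
Distance 1: reach 7.
Distance 2: reach 6.
The search is exhausted without reaching 4; it lies in a different component.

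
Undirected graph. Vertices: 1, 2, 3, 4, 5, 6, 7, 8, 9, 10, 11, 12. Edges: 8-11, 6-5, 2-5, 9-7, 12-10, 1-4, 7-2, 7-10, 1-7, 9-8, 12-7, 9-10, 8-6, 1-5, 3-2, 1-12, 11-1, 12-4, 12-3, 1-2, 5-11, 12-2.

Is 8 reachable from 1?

Explore from 1.
Distance 1: reach 2, 4, 5, 7, 11, 12.
Distance 2: reach 3, 6, 8, 9, 10.
Found 8.

Yes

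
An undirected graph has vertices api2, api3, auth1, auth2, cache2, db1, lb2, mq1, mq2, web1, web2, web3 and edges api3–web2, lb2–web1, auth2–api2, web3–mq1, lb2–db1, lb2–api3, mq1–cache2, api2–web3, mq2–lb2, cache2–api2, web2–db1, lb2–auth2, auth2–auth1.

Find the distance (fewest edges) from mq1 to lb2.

4

Distance 0: mq1.
Distance 1: cache2, web3.
Distance 2: api2.
Distance 3: auth2.
Distance 4: auth1, lb2 — contains lb2.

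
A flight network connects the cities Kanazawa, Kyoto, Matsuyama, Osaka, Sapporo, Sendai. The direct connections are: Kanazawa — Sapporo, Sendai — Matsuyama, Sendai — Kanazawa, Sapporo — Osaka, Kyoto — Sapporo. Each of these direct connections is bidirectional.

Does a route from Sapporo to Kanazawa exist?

Explore from Sapporo.
Distance 1: reach Kanazawa, Kyoto, Osaka.
Found Kanazawa.

Yes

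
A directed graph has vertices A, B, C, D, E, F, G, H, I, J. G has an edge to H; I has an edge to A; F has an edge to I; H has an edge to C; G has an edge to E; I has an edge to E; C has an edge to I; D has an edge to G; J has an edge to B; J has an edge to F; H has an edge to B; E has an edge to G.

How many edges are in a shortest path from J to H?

5

Distance 0: J.
Distance 1: B, F.
Distance 2: I.
Distance 3: A, E.
Distance 4: G.
Distance 5: H — contains H.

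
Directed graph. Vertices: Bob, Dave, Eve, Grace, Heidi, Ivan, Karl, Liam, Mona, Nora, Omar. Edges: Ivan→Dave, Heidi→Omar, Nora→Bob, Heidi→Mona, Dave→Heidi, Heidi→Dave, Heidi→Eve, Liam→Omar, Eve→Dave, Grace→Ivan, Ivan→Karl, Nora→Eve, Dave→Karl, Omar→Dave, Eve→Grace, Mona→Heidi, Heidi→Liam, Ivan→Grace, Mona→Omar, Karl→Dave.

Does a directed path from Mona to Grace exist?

Yes

Explore from Mona.
Distance 1: reach Heidi, Omar.
Distance 2: reach Dave, Eve, Liam.
Distance 3: reach Grace, Karl.
Found Grace.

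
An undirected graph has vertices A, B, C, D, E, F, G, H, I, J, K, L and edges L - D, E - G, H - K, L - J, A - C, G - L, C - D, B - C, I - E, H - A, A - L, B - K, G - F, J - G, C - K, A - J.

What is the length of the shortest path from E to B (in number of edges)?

5

Distance 0: E.
Distance 1: G, I.
Distance 2: F, J, L.
Distance 3: A, D.
Distance 4: C, H.
Distance 5: B, K — contains B.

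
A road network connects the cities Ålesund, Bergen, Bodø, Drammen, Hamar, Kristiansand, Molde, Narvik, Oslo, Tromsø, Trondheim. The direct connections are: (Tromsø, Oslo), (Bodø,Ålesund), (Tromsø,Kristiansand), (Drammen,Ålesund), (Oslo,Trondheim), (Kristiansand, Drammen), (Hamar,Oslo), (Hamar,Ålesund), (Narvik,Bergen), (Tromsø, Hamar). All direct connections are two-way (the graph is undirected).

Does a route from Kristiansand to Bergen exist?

No

Explore from Kristiansand.
Distance 1: reach Drammen, Tromsø.
Distance 2: reach Ålesund, Hamar, Oslo.
Distance 3: reach Bodø, Trondheim.
The search is exhausted without reaching Bergen; it lies in a different component.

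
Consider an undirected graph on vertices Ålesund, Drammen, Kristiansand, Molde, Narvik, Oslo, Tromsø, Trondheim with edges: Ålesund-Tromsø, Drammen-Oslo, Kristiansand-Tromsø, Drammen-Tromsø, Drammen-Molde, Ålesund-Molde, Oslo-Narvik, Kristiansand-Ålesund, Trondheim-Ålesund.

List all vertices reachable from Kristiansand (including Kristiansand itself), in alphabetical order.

Start at Kristiansand.
Its neighbours: Ålesund, Tromsø.
Then their neighbours: Drammen, Molde, Trondheim.
Then next layer: Oslo.
Then next layer: Narvik.
Every vertex is now reached.

Ålesund, Drammen, Kristiansand, Molde, Narvik, Oslo, Tromsø, Trondheim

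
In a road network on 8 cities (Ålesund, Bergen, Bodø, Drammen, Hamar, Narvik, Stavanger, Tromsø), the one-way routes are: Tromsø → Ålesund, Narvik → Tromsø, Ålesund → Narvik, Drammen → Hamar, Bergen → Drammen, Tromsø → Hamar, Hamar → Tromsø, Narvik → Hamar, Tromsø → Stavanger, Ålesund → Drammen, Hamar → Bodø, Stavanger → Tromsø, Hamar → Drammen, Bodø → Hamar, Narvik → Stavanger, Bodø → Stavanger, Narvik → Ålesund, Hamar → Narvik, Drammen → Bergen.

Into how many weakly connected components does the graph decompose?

From Ålesund: component {Ålesund, Bergen, Bodø, Drammen, Hamar, Narvik, Stavanger, Tromsø}.
That's 1 component.

1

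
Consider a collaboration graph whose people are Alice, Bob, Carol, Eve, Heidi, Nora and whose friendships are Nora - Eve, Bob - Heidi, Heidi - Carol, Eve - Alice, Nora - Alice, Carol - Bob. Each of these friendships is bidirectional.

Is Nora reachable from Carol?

Explore from Carol.
Distance 1: reach Bob, Heidi.
The search is exhausted without reaching Nora; it lies in a different component.

No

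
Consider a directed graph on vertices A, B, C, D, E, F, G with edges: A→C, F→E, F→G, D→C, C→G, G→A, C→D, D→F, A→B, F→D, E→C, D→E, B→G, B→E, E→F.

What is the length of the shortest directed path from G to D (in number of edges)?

3

Distance 0: G.
Distance 1: A.
Distance 2: B, C.
Distance 3: D, E — contains D.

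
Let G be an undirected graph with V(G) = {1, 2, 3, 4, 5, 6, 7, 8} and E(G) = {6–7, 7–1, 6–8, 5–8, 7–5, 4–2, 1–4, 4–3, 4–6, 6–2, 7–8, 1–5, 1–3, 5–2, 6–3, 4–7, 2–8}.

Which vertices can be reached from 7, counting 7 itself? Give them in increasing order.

1, 2, 3, 4, 5, 6, 7, 8

Start at 7.
Its neighbours: 1, 4, 5, 6, 8.
Then their neighbours: 2, 3.
Every vertex is now reached.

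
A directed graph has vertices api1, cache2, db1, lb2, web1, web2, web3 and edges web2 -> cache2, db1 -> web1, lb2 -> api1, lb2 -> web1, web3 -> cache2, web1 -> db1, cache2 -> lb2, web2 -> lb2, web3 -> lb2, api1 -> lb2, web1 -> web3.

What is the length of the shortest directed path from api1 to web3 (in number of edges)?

3

Distance 0: api1.
Distance 1: lb2.
Distance 2: web1.
Distance 3: db1, web3 — contains web3.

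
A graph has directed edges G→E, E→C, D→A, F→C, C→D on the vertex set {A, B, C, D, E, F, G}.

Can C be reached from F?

Explore from F.
Distance 1: reach C.
Found C.

Yes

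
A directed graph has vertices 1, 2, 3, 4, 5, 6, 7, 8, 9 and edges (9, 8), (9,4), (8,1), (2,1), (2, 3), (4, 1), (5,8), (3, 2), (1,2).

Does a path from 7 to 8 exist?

No

7 has no outgoing edges, so nothing is reachable from it.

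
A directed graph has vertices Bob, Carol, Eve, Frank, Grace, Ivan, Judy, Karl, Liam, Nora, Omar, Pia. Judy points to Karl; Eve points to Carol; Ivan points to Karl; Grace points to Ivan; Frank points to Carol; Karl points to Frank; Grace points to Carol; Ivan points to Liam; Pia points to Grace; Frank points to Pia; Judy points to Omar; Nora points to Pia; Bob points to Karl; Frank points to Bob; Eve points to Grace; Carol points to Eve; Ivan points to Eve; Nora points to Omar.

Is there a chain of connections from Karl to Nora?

No

Explore from Karl.
Distance 1: reach Frank.
Distance 2: reach Bob, Carol, Pia.
Distance 3: reach Eve, Grace.
Distance 4: reach Ivan.
Distance 5: reach Liam.
The search from Karl is exhausted; no directed path reaches Nora.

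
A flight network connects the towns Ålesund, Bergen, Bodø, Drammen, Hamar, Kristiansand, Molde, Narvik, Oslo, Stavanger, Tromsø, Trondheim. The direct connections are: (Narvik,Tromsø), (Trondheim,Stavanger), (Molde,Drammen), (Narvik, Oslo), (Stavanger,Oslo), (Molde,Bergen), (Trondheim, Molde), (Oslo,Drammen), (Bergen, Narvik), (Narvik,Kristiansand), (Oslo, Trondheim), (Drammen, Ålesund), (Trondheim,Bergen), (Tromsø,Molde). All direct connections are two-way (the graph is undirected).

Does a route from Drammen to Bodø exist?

Explore from Drammen.
Distance 1: reach Ålesund, Molde, Oslo.
Distance 2: reach Bergen, Narvik, Stavanger, Tromsø, Trondheim.
Distance 3: reach Kristiansand.
The search is exhausted without reaching Bodø; it lies in a different component.

No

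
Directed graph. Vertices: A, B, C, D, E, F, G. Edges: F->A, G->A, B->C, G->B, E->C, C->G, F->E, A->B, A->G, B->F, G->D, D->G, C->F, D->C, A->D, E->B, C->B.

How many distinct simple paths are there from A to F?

11

A→B→C→F
A→B→F
A→D→C→B→F
A→D→C→F
A→D→C→G→B→F
A→D→G→B→C→F
A→D→G→B→F
A→G→B→C→F
A→G→B→F
A→G→D→C→B→F
A→G→D→C→F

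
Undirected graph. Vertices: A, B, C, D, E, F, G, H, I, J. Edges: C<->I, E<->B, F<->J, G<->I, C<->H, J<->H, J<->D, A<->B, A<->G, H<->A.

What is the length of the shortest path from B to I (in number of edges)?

Distance 0: B.
Distance 1: A, E.
Distance 2: G, H.
Distance 3: C, I, J — contains I.

3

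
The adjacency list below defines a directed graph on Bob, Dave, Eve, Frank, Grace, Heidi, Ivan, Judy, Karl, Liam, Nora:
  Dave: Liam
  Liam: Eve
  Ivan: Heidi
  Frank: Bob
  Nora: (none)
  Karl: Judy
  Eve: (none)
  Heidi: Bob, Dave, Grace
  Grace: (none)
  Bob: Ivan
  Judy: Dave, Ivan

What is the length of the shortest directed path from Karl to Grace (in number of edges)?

4

Distance 0: Karl.
Distance 1: Judy.
Distance 2: Dave, Ivan.
Distance 3: Heidi, Liam.
Distance 4: Bob, Eve, Grace — contains Grace.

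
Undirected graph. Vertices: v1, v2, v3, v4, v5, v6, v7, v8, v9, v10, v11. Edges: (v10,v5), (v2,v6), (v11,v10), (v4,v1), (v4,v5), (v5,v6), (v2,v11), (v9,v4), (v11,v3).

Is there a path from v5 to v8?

Explore from v5.
Distance 1: reach v4, v6, v10.
Distance 2: reach v1, v2, v9, v11.
Distance 3: reach v3.
The search is exhausted without reaching v8; it lies in a different component.

No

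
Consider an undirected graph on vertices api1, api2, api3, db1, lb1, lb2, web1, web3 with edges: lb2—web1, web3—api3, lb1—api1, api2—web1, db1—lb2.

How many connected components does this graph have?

From api1: component {api1, lb1}.
From api2: component {api2, db1, lb2, web1}.
From api3: component {api3, web3}.
That's 3 components.

3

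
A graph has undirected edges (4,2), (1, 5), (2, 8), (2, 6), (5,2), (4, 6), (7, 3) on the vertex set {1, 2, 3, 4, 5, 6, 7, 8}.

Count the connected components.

2

From 1: component {1, 2, 4, 5, 6, 8}.
From 3: component {3, 7}.
That's 2 components.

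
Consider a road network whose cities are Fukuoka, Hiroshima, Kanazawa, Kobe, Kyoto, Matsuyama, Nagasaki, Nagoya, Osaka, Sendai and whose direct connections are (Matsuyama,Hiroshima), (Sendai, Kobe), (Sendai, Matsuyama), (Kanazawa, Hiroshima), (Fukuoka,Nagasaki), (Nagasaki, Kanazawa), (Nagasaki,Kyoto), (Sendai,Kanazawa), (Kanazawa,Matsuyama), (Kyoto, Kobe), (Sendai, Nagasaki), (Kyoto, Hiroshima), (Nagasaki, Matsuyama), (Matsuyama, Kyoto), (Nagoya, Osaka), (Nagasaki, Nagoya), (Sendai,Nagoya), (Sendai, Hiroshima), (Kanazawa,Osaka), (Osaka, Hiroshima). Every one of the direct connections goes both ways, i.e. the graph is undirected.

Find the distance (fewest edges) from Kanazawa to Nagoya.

Distance 0: Kanazawa.
Distance 1: Hiroshima, Matsuyama, Nagasaki, Osaka, Sendai.
Distance 2: Fukuoka, Kobe, Kyoto, Nagoya — contains Nagoya.

2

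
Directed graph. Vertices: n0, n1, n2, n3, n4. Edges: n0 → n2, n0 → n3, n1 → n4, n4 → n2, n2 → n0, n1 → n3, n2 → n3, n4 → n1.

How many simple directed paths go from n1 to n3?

n1→n3
n1→n4→n2→n0→n3
n1→n4→n2→n3

3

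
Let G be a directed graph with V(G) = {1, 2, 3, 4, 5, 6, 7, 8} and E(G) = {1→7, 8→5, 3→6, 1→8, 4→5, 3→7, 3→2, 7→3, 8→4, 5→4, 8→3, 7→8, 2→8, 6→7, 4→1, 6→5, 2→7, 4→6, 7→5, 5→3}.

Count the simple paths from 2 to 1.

2→7→3→6→5→4→1
2→7→5→4→1
2→7→8→3→6→5→4→1
2→7→8→4→1
2→7→8→5→4→1
2→8→3→6→5→4→1
2→8→3→6→7→5→4→1
2→8→3→7→5→4→1
2→8→4→1
2→8→5→4→1

10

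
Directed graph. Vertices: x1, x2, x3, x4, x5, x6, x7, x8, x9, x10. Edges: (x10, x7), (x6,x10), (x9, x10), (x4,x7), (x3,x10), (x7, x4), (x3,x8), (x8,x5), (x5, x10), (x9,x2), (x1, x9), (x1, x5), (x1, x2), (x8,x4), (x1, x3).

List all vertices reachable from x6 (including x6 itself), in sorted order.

x4, x6, x7, x10

Start at x6.
Its neighbours: x10.
Then their neighbours: x7.
Then next layer: x4.
Nothing further is reachable.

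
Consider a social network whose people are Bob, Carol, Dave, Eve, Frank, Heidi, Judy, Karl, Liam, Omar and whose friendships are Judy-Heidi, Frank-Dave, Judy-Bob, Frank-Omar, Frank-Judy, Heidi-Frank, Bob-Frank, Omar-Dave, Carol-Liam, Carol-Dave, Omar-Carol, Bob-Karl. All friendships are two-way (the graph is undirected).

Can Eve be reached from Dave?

No

Explore from Dave.
Distance 1: reach Carol, Frank, Omar.
Distance 2: reach Bob, Heidi, Judy, Liam.
Distance 3: reach Karl.
The search is exhausted without reaching Eve; it lies in a different component.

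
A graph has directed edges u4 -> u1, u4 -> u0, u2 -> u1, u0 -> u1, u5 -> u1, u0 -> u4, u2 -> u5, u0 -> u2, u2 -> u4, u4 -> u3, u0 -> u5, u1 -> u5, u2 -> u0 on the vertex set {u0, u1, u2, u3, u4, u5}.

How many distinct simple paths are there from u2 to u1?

8

u2→u0→u1
u2→u0→u4→u1
u2→u0→u5→u1
u2→u1
u2→u4→u0→u1
u2→u4→u0→u5→u1
u2→u4→u1
u2→u5→u1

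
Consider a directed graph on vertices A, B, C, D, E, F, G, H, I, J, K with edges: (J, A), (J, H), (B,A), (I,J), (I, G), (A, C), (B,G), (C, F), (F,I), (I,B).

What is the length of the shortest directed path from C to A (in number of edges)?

4

Distance 0: C.
Distance 1: F.
Distance 2: I.
Distance 3: B, G, J.
Distance 4: A, H — contains A.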